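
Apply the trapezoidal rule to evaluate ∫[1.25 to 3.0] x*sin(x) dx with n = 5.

f(x) = x*sin(x)
a = 1.25, b = 3.0, n = 5
h = (b - a)/n = 0.350000

Trapezoidal rule: (h/2)[f(x₀) + 2f(x₁) + 2f(x₂) + ... + f(xₙ)]

x_0 = 1.2500, f(x_0) = 1.186231, coefficient = 1
x_1 = 1.6000, f(x_1) = 1.599318, coefficient = 2
x_2 = 1.9500, f(x_2) = 1.811471, coefficient = 2
x_3 = 2.3000, f(x_3) = 1.715122, coefficient = 2
x_4 = 2.6500, f(x_4) = 1.250881, coefficient = 2
x_5 = 3.0000, f(x_5) = 0.423360, coefficient = 1

I ≈ (0.350000/2) × 14.363175 = 2.513556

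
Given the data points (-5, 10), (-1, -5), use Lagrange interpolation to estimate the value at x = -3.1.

Lagrange interpolation formula:
P(x) = Σ yᵢ × Lᵢ(x)
where Lᵢ(x) = Π_{j≠i} (x - xⱼ)/(xᵢ - xⱼ)

L_0(-3.1) = (-3.1 - (-1))/(-5 - (-1)) = 0.525000
L_1(-3.1) = (-3.1 - (-5))/(-1 - (-5)) = 0.475000

P(-3.1) = 10×L_0(-3.1) + (-5)×L_1(-3.1)
P(-3.1) = 2.875000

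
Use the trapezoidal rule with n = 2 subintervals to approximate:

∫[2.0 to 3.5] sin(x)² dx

f(x) = sin(x)²
a = 2.0, b = 3.5, n = 2
h = (b - a)/n = 0.750000

Trapezoidal rule: (h/2)[f(x₀) + 2f(x₁) + 2f(x₂) + ... + f(xₙ)]

x_0 = 2.0000, f(x_0) = 0.826822, coefficient = 1
x_1 = 2.7500, f(x_1) = 0.145665, coefficient = 2
x_2 = 3.5000, f(x_2) = 0.123049, coefficient = 1

I ≈ (0.750000/2) × 1.241201 = 0.465450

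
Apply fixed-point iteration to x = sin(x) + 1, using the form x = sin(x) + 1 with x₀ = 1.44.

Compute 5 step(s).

Equation: x = sin(x) + 1
Fixed-point form: x = sin(x) + 1
x₀ = 1.44

x_1 = g(1.440000) = 1.991458
x_2 = g(1.991458) = 1.912819
x_3 = g(1.912819) = 1.942078
x_4 = g(1.942078) = 1.931863
x_5 = g(1.931863) = 1.935521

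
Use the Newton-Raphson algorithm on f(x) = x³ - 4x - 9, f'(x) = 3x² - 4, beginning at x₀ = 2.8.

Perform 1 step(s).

f(x) = x³ - 4x - 9
f'(x) = 3x² - 4
x₀ = 2.8

Newton-Raphson formula: x_{n+1} = x_n - f(x_n)/f'(x_n)

Iteration 1:
  f(2.800000) = 1.752000
  f'(2.800000) = 19.520000
  x_1 = 2.800000 - 1.752000/19.520000 = 2.710246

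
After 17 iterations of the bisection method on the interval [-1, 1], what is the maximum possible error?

Bisection error bound: |error| ≤ (b-a)/2^n
|error| ≤ (1 - (-1))/2^17 = 2/2^17
|error| ≤ 0.0000152588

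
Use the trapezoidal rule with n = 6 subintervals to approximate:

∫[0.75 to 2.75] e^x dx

f(x) = e^x
a = 0.75, b = 2.75, n = 6
h = (b - a)/n = 0.333333

Trapezoidal rule: (h/2)[f(x₀) + 2f(x₁) + 2f(x₂) + ... + f(xₙ)]

x_0 = 0.7500, f(x_0) = 2.117000, coefficient = 1
x_1 = 1.0833, f(x_1) = 2.954512, coefficient = 2
x_2 = 1.4167, f(x_2) = 4.123353, coefficient = 2
x_3 = 1.7500, f(x_3) = 5.754603, coefficient = 2
x_4 = 2.0833, f(x_4) = 8.031195, coefficient = 2
x_5 = 2.4167, f(x_5) = 11.208436, coefficient = 2
x_6 = 2.7500, f(x_6) = 15.642632, coefficient = 1

I ≈ (0.333333/2) × 81.903827 = 13.650638
Exact value: 13.525632
Error: 0.125006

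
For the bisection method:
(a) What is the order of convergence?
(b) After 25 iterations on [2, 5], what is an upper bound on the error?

(a) Bisection has linear (order 1) convergence; the error is halved each step.

(b) Error bound = (b-a)/2^n = (5 - 2)/2^{25}
    = 3/2^{25}

(a) 1 (linear); (b) error ≤ 8.94e-08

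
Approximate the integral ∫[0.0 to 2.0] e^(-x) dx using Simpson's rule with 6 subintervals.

f(x) = e^(-x)
a = 0.0, b = 2.0, n = 6
h = (b - a)/n = 0.333333

Simpson's rule: (h/3)[f(x₀) + 4f(x₁) + 2f(x₂) + ... + f(xₙ)]

x_0 = 0.0000, f(x_0) = 1.000000, coefficient = 1
x_1 = 0.3333, f(x_1) = 0.716531, coefficient = 4
x_2 = 0.6667, f(x_2) = 0.513417, coefficient = 2
x_3 = 1.0000, f(x_3) = 0.367879, coefficient = 4
x_4 = 1.3333, f(x_4) = 0.263597, coefficient = 2
x_5 = 1.6667, f(x_5) = 0.188876, coefficient = 4
x_6 = 2.0000, f(x_6) = 0.135335, coefficient = 1

I ≈ (0.333333/3) × 7.782509 = 0.864723
Exact value: 0.864665
Error: 0.000059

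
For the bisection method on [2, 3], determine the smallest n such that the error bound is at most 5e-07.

We need (b-a)/2^n ≤ 5e-07
(3 - 2)/2^n ≤ 5e-07
1/2^n ≤ 5e-07
2^n ≥ 2000000
n ≥ log₂(2000000) = 20.93
n ≥ 21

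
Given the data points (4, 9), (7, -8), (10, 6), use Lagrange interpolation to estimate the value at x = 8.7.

Lagrange interpolation formula:
P(x) = Σ yᵢ × Lᵢ(x)
where Lᵢ(x) = Π_{j≠i} (x - xⱼ)/(xᵢ - xⱼ)

L_0(8.7) = (8.7 - 7)/(4 - 7) × (8.7 - 10)/(4 - 10) = -0.122778
L_1(8.7) = (8.7 - 4)/(7 - 4) × (8.7 - 10)/(7 - 10) = 0.678889
L_2(8.7) = (8.7 - 4)/(10 - 4) × (8.7 - 7)/(10 - 7) = 0.443889

P(8.7) = 9×L_0(8.7) + (-8)×L_1(8.7) + 6×L_2(8.7)
P(8.7) = -3.872778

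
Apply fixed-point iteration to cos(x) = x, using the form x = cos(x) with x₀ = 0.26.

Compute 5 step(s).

Equation: cos(x) = x
Fixed-point form: x = cos(x)
x₀ = 0.26

x_1 = g(0.260000) = 0.966390
x_2 = g(0.966390) = 0.568274
x_3 = g(0.568274) = 0.842831
x_4 = g(0.842831) = 0.665352
x_5 = g(0.665352) = 0.786700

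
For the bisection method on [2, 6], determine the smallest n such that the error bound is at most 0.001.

We need (b-a)/2^n ≤ 0.001
(6 - 2)/2^n ≤ 0.001
4/2^n ≤ 0.001
2^n ≥ 4000
n ≥ log₂(4000) = 11.97
n ≥ 12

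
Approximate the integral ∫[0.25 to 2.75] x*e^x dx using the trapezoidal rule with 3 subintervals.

f(x) = x*e^x
a = 0.25, b = 2.75, n = 3
h = (b - a)/n = 0.833333

Trapezoidal rule: (h/2)[f(x₀) + 2f(x₁) + 2f(x₂) + ... + f(xₙ)]

x_0 = 0.2500, f(x_0) = 0.321006, coefficient = 1
x_1 = 1.0833, f(x_1) = 3.200721, coefficient = 2
x_2 = 1.9167, f(x_2) = 13.029998, coefficient = 2
x_3 = 2.7500, f(x_3) = 43.017238, coefficient = 1

I ≈ (0.833333/2) × 75.799682 = 31.583201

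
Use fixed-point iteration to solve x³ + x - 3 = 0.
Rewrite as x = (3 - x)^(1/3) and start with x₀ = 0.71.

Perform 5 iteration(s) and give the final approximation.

Equation: x³ + x - 3 = 0
Fixed-point form: x = (3 - x)^(1/3)
x₀ = 0.71

x_1 = g(0.710000) = 1.318090
x_2 = g(1.318090) = 1.189235
x_3 = g(1.189235) = 1.218861
x_4 = g(1.218861) = 1.212177
x_5 = g(1.212177) = 1.213691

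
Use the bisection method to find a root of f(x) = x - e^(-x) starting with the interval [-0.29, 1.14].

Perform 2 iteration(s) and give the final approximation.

f(x) = x - e^(-x)
Initial interval: [-0.29, 1.14]

Iteration 1:
  c_1 = (-0.290000 + 1.140000)/2 = 0.425000
  f(c_1) = f(0.425000) = -0.228770
  f(a) × f(c) ≥ 0, new interval: [0.425000, 1.140000]
Iteration 2:
  c_2 = (0.425000 + 1.140000)/2 = 0.782500
  f(c_2) = f(0.782500) = 0.325239
  f(a) × f(c) < 0, new interval: [0.425000, 0.782500]

After 2 iteration(s), the approximation is c_2 = 0.782500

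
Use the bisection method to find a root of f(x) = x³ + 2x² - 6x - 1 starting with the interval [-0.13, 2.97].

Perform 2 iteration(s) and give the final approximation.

f(x) = x³ + 2x² - 6x - 1
Initial interval: [-0.13, 2.97]

Iteration 1:
  c_1 = (-0.130000 + 2.970000)/2 = 1.420000
  f(c_1) = f(1.420000) = -2.623912
  f(a) × f(c) ≥ 0, new interval: [1.420000, 2.970000]
Iteration 2:
  c_2 = (1.420000 + 2.970000)/2 = 2.195000
  f(c_2) = f(2.195000) = 6.041615
  f(a) × f(c) < 0, new interval: [1.420000, 2.195000]

After 2 iteration(s), the approximation is c_2 = 2.195000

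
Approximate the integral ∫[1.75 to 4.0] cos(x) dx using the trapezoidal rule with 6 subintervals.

f(x) = cos(x)
a = 1.75, b = 4.0, n = 6
h = (b - a)/n = 0.375000

Trapezoidal rule: (h/2)[f(x₀) + 2f(x₁) + 2f(x₂) + ... + f(xₙ)]

x_0 = 1.7500, f(x_0) = -0.178246, coefficient = 1
x_1 = 2.1250, f(x_1) = -0.526266, coefficient = 2
x_2 = 2.5000, f(x_2) = -0.801144, coefficient = 2
x_3 = 2.8750, f(x_3) = -0.964674, coefficient = 2
x_4 = 3.2500, f(x_4) = -0.994130, coefficient = 2
x_5 = 3.6250, f(x_5) = -0.885416, coefficient = 2
x_6 = 4.0000, f(x_6) = -0.653644, coefficient = 1

I ≈ (0.375000/2) × -9.175150 = -1.720341
Exact value: -1.740788
Error: 0.020448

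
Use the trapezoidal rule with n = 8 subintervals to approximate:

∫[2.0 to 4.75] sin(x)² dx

f(x) = sin(x)²
a = 2.0, b = 4.75, n = 8
h = (b - a)/n = 0.343750

Trapezoidal rule: (h/2)[f(x₀) + 2f(x₁) + 2f(x₂) + ... + f(xₙ)]

x_0 = 2.0000, f(x_0) = 0.826822, coefficient = 1
x_1 = 2.3438, f(x_1) = 0.512443, coefficient = 2
x_2 = 2.6875, f(x_2) = 0.192411, coefficient = 2
x_3 = 3.0312, f(x_3) = 0.012126, coefficient = 2
x_4 = 3.3750, f(x_4) = 0.053497, coefficient = 2
x_5 = 3.7188, f(x_5) = 0.297727, coefficient = 2
x_6 = 4.0625, f(x_6) = 0.633856, coefficient = 2
x_7 = 4.4062, f(x_7) = 0.909170, coefficient = 2
x_8 = 4.7500, f(x_8) = 0.998586, coefficient = 1

I ≈ (0.343750/2) × 7.047871 = 1.211353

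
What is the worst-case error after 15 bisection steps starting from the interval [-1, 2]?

Bisection error bound: |error| ≤ (b-a)/2^n
|error| ≤ (2 - (-1))/2^15 = 3/2^15
|error| ≤ 0.0000915527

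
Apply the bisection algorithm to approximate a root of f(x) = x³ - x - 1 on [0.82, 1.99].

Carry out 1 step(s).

f(x) = x³ - x - 1
Initial interval: [0.82, 1.99]

Iteration 1:
  c_1 = (0.820000 + 1.990000)/2 = 1.405000
  f(c_1) = f(1.405000) = 0.368505
  f(a) × f(c) < 0, new interval: [0.820000, 1.405000]

After 1 iteration(s), the approximation is c_1 = 1.405000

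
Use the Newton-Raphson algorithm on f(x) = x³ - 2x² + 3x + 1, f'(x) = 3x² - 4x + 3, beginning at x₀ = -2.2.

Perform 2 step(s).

f(x) = x³ - 2x² + 3x + 1
f'(x) = 3x² - 4x + 3
x₀ = -2.2

Newton-Raphson formula: x_{n+1} = x_n - f(x_n)/f'(x_n)

Iteration 1:
  f(-2.200000) = -25.928000
  f'(-2.200000) = 26.320000
  x_1 = -2.200000 - (-25.928000)/26.320000 = -1.214894
Iteration 2:
  f(-1.214894) = -7.389756
  f'(-1.214894) = 12.287474
  x_2 = -1.214894 - (-7.389756)/12.287474 = -0.613488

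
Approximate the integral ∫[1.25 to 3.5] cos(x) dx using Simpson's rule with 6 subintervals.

f(x) = cos(x)
a = 1.25, b = 3.5, n = 6
h = (b - a)/n = 0.375000

Simpson's rule: (h/3)[f(x₀) + 4f(x₁) + 2f(x₂) + ... + f(xₙ)]

x_0 = 1.2500, f(x_0) = 0.315322, coefficient = 1
x_1 = 1.6250, f(x_1) = -0.054177, coefficient = 4
x_2 = 2.0000, f(x_2) = -0.416147, coefficient = 2
x_3 = 2.3750, f(x_3) = -0.720278, coefficient = 4
x_4 = 2.7500, f(x_4) = -0.924302, coefficient = 2
x_5 = 3.1250, f(x_5) = -0.999862, coefficient = 4
x_6 = 3.5000, f(x_6) = -0.936457, coefficient = 1

I ≈ (0.375000/3) × -10.399305 = -1.299913
Exact value: -1.299768
Error: 0.000145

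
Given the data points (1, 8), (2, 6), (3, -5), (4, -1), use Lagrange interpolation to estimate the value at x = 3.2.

Lagrange interpolation formula:
P(x) = Σ yᵢ × Lᵢ(x)
where Lᵢ(x) = Π_{j≠i} (x - xⱼ)/(xᵢ - xⱼ)

L_0(3.2) = (3.2 - 2)/(1 - 2) × (3.2 - 3)/(1 - 3) × (3.2 - 4)/(1 - 4) = 0.032000
L_1(3.2) = (3.2 - 1)/(2 - 1) × (3.2 - 3)/(2 - 3) × (3.2 - 4)/(2 - 4) = -0.176000
L_2(3.2) = (3.2 - 1)/(3 - 1) × (3.2 - 2)/(3 - 2) × (3.2 - 4)/(3 - 4) = 1.056000
L_3(3.2) = (3.2 - 1)/(4 - 1) × (3.2 - 2)/(4 - 2) × (3.2 - 3)/(4 - 3) = 0.088000

P(3.2) = 8×L_0(3.2) + 6×L_1(3.2) + (-5)×L_2(3.2) + (-1)×L_3(3.2)
P(3.2) = -6.168000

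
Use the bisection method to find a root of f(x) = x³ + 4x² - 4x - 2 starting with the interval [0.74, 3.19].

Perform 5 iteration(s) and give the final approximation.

f(x) = x³ + 4x² - 4x - 2
Initial interval: [0.74, 3.19]

Iteration 1:
  c_1 = (0.740000 + 3.190000)/2 = 1.965000
  f(c_1) = f(1.965000) = 13.172207
  f(a) × f(c) < 0, new interval: [0.740000, 1.965000]
Iteration 2:
  c_2 = (0.740000 + 1.965000)/2 = 1.352500
  f(c_2) = f(1.352500) = 2.381094
  f(a) × f(c) < 0, new interval: [0.740000, 1.352500]
Iteration 3:
  c_3 = (0.740000 + 1.352500)/2 = 1.046250
  f(c_3) = f(1.046250) = -0.661178
  f(a) × f(c) ≥ 0, new interval: [1.046250, 1.352500]
Iteration 4:
  c_4 = (1.046250 + 1.352500)/2 = 1.199375
  f(c_4) = f(1.199375) = 0.681803
  f(a) × f(c) < 0, new interval: [1.046250, 1.199375]
Iteration 5:
  c_5 = (1.046250 + 1.199375)/2 = 1.122813
  f(c_5) = f(1.122813) = -0.032880
  f(a) × f(c) ≥ 0, new interval: [1.122813, 1.199375]

After 5 iteration(s), the approximation is c_5 = 1.122813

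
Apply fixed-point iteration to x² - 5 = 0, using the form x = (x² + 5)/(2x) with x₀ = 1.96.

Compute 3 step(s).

Equation: x² - 5 = 0
Fixed-point form: x = (x² + 5)/(2x)
x₀ = 1.96

x_1 = g(1.960000) = 2.255510
x_2 = g(2.255510) = 2.236152
x_3 = g(2.236152) = 2.236068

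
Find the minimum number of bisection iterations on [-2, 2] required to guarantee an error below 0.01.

We need (b-a)/2^n ≤ 0.01
(2 - (-2))/2^n ≤ 0.01
4/2^n ≤ 0.01
2^n ≥ 400
n ≥ log₂(400) = 8.64
n ≥ 9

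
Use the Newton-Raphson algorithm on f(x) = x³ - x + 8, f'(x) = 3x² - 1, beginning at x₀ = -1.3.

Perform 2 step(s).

f(x) = x³ - x + 8
f'(x) = 3x² - 1
x₀ = -1.3

Newton-Raphson formula: x_{n+1} = x_n - f(x_n)/f'(x_n)

Iteration 1:
  f(-1.300000) = 7.103000
  f'(-1.300000) = 4.070000
  x_1 = -1.300000 - 7.103000/4.070000 = -3.045209
Iteration 2:
  f(-3.045209) = -17.193917
  f'(-3.045209) = 26.819891
  x_2 = -3.045209 - (-17.193917)/26.819891 = -2.404121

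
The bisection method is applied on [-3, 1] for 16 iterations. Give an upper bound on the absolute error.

Bisection error bound: |error| ≤ (b-a)/2^n
|error| ≤ (1 - (-3))/2^16 = 4/2^16
|error| ≤ 0.0000610352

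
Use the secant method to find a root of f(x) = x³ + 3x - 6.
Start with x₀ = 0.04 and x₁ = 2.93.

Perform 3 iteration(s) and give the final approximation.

f(x) = x³ + 3x - 6
x₀ = 0.04, x₁ = 2.93

Secant formula: x_{n+1} = x_n - f(x_n)(x_n - x_{n-1})/(f(x_n) - f(x_{n-1}))

Iteration 1:
  f(0.040000) = -5.879936
  f(2.930000) = 27.943757
  x_2 = 2.930000 - 27.943757×(2.930000 - 0.040000)/(27.943757 - (-5.879936))
       = 0.542400
Iteration 2:
  f(2.930000) = 27.943757
  f(0.542400) = -4.213228
  x_3 = 0.542400 - (-4.213228)×(0.542400 - 2.930000)/(-4.213228 - 27.943757)
       = 0.855225
Iteration 3:
  f(0.542400) = -4.213228
  f(0.855225) = -2.808807
  x_4 = 0.855225 - (-2.808807)×(0.855225 - 0.542400)/(-2.808807 - (-4.213228))
       = 1.480867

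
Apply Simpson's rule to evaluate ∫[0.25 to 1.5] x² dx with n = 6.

f(x) = x²
a = 0.25, b = 1.5, n = 6
h = (b - a)/n = 0.208333

Simpson's rule: (h/3)[f(x₀) + 4f(x₁) + 2f(x₂) + ... + f(xₙ)]

x_0 = 0.2500, f(x_0) = 0.062500, coefficient = 1
x_1 = 0.4583, f(x_1) = 0.210069, coefficient = 4
x_2 = 0.6667, f(x_2) = 0.444444, coefficient = 2
x_3 = 0.8750, f(x_3) = 0.765625, coefficient = 4
x_4 = 1.0833, f(x_4) = 1.173611, coefficient = 2
x_5 = 1.2917, f(x_5) = 1.668403, coefficient = 4
x_6 = 1.5000, f(x_6) = 2.250000, coefficient = 1

I ≈ (0.208333/3) × 16.125000 = 1.119792
Exact value: 1.119792
Error: 0.000000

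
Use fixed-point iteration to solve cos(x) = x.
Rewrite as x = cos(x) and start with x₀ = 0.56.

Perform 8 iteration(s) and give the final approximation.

Equation: cos(x) = x
Fixed-point form: x = cos(x)
x₀ = 0.56

x_1 = g(0.560000) = 0.847255
x_2 = g(0.847255) = 0.662043
x_3 = g(0.662043) = 0.788738
x_4 = g(0.788738) = 0.704741
x_5 = g(0.704741) = 0.761779
x_6 = g(0.761779) = 0.723609
x_7 = g(0.723609) = 0.749421
x_8 = g(0.749421) = 0.732083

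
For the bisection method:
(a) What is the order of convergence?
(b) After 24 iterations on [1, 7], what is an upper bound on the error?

(a) Bisection has linear (order 1) convergence; the error is halved each step.

(b) Error bound = (b-a)/2^n = (7 - 1)/2^{24}
    = 6/2^{24}

(a) 1 (linear); (b) error ≤ 3.58e-07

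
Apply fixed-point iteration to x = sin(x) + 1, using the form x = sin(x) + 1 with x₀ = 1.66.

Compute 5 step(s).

Equation: x = sin(x) + 1
Fixed-point form: x = sin(x) + 1
x₀ = 1.66

x_1 = g(1.660000) = 1.996024
x_2 = g(1.996024) = 1.910945
x_3 = g(1.910945) = 1.942705
x_4 = g(1.942705) = 1.931635
x_5 = g(1.931635) = 1.935601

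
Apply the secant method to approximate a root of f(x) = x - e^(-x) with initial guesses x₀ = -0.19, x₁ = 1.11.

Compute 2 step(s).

f(x) = x - e^(-x)
x₀ = -0.19, x₁ = 1.11

Secant formula: x_{n+1} = x_n - f(x_n)(x_n - x_{n-1})/(f(x_n) - f(x_{n-1}))

Iteration 1:
  f(-0.190000) = -1.399250
  f(1.110000) = 0.780441
  x_2 = 1.110000 - 0.780441×(1.110000 - (-0.190000))/(0.780441 - (-1.399250))
       = 0.644533
Iteration 2:
  f(1.110000) = 0.780441
  f(0.644533) = 0.119626
  x_3 = 0.644533 - 0.119626×(0.644533 - 1.110000)/(0.119626 - 0.780441)
       = 0.560271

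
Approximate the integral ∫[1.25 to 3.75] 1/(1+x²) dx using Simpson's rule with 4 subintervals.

f(x) = 1/(1+x²)
a = 1.25, b = 3.75, n = 4
h = (b - a)/n = 0.625000

Simpson's rule: (h/3)[f(x₀) + 4f(x₁) + 2f(x₂) + ... + f(xₙ)]

x_0 = 1.2500, f(x_0) = 0.390244, coefficient = 1
x_1 = 1.8750, f(x_1) = 0.221453, coefficient = 4
x_2 = 2.5000, f(x_2) = 0.137931, coefficient = 2
x_3 = 3.1250, f(x_3) = 0.092888, coefficient = 4
x_4 = 3.7500, f(x_4) = 0.066390, coefficient = 1

I ≈ (0.625000/3) × 1.989862 = 0.414555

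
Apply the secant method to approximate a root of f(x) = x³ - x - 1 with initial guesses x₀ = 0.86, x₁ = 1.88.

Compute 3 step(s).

f(x) = x³ - x - 1
x₀ = 0.86, x₁ = 1.88

Secant formula: x_{n+1} = x_n - f(x_n)(x_n - x_{n-1})/(f(x_n) - f(x_{n-1}))

Iteration 1:
  f(0.860000) = -1.223944
  f(1.880000) = 3.764672
  x_2 = 1.880000 - 3.764672×(1.880000 - 0.860000)/(3.764672 - (-1.223944))
       = 1.110254
Iteration 2:
  f(1.880000) = 3.764672
  f(1.110254) = -0.741683
  x_3 = 1.110254 - (-0.741683)×(1.110254 - 1.880000)/(-0.741683 - 3.764672)
       = 1.236944
Iteration 3:
  f(1.110254) = -0.741683
  f(1.236944) = -0.344383
  x_4 = 1.236944 - (-0.344383)×(1.236944 - 1.110254)/(-0.344383 - (-0.741683))
       = 1.346759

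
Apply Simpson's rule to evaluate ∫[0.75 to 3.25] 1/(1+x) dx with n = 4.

f(x) = 1/(1+x)
a = 0.75, b = 3.25, n = 4
h = (b - a)/n = 0.625000

Simpson's rule: (h/3)[f(x₀) + 4f(x₁) + 2f(x₂) + ... + f(xₙ)]

x_0 = 0.7500, f(x_0) = 0.571429, coefficient = 1
x_1 = 1.3750, f(x_1) = 0.421053, coefficient = 4
x_2 = 2.0000, f(x_2) = 0.333333, coefficient = 2
x_3 = 2.6250, f(x_3) = 0.275862, coefficient = 4
x_4 = 3.2500, f(x_4) = 0.235294, coefficient = 1

I ≈ (0.625000/3) × 4.261048 = 0.887718
Exact value: 0.887303
Error: 0.000415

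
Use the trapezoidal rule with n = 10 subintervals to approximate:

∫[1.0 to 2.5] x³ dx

f(x) = x³
a = 1.0, b = 2.5, n = 10
h = (b - a)/n = 0.150000

Trapezoidal rule: (h/2)[f(x₀) + 2f(x₁) + 2f(x₂) + ... + f(xₙ)]

x_0 = 1.0000, f(x_0) = 1.000000, coefficient = 1
x_1 = 1.1500, f(x_1) = 1.520875, coefficient = 2
x_2 = 1.3000, f(x_2) = 2.197000, coefficient = 2
x_3 = 1.4500, f(x_3) = 3.048625, coefficient = 2
x_4 = 1.6000, f(x_4) = 4.096000, coefficient = 2
x_5 = 1.7500, f(x_5) = 5.359375, coefficient = 2
x_6 = 1.9000, f(x_6) = 6.859000, coefficient = 2
x_7 = 2.0500, f(x_7) = 8.615125, coefficient = 2
x_8 = 2.2000, f(x_8) = 10.648000, coefficient = 2
x_9 = 2.3500, f(x_9) = 12.977875, coefficient = 2
x_10 = 2.5000, f(x_10) = 15.625000, coefficient = 1

I ≈ (0.150000/2) × 127.268750 = 9.545156
Exact value: 9.515625
Error: 0.029531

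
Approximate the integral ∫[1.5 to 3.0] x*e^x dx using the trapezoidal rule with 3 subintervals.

f(x) = x*e^x
a = 1.5, b = 3.0, n = 3
h = (b - a)/n = 0.500000

Trapezoidal rule: (h/2)[f(x₀) + 2f(x₁) + 2f(x₂) + ... + f(xₙ)]

x_0 = 1.5000, f(x_0) = 6.722534, coefficient = 1
x_1 = 2.0000, f(x_1) = 14.778112, coefficient = 2
x_2 = 2.5000, f(x_2) = 30.456235, coefficient = 2
x_3 = 3.0000, f(x_3) = 60.256611, coefficient = 1

I ≈ (0.500000/2) × 157.447839 = 39.361960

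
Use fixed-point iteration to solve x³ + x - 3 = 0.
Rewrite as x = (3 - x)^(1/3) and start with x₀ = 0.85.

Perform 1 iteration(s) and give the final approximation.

Equation: x³ + x - 3 = 0
Fixed-point form: x = (3 - x)^(1/3)
x₀ = 0.85

x_1 = g(0.850000) = 1.290663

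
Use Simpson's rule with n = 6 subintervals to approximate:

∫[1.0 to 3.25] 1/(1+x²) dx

f(x) = 1/(1+x²)
a = 1.0, b = 3.25, n = 6
h = (b - a)/n = 0.375000

Simpson's rule: (h/3)[f(x₀) + 4f(x₁) + 2f(x₂) + ... + f(xₙ)]

x_0 = 1.0000, f(x_0) = 0.500000, coefficient = 1
x_1 = 1.3750, f(x_1) = 0.345946, coefficient = 4
x_2 = 1.7500, f(x_2) = 0.246154, coefficient = 2
x_3 = 2.1250, f(x_3) = 0.181303, coefficient = 4
x_4 = 2.5000, f(x_4) = 0.137931, coefficient = 2
x_5 = 2.8750, f(x_5) = 0.107926, coefficient = 4
x_6 = 3.2500, f(x_6) = 0.086486, coefficient = 1

I ≈ (0.375000/3) × 3.895356 = 0.486919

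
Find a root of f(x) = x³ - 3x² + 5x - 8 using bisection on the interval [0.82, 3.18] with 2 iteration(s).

f(x) = x³ - 3x² + 5x - 8
Initial interval: [0.82, 3.18]

Iteration 1:
  c_1 = (0.820000 + 3.180000)/2 = 2.000000
  f(c_1) = f(2.000000) = -2.000000
  f(a) × f(c) ≥ 0, new interval: [2.000000, 3.180000]
Iteration 2:
  c_2 = (2.000000 + 3.180000)/2 = 2.590000
  f(c_2) = f(2.590000) = 2.199679
  f(a) × f(c) < 0, new interval: [2.000000, 2.590000]

After 2 iteration(s), the approximation is c_2 = 2.590000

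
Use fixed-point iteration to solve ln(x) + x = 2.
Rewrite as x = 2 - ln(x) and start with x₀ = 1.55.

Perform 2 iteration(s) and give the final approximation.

Equation: ln(x) + x = 2
Fixed-point form: x = 2 - ln(x)
x₀ = 1.55

x_1 = g(1.550000) = 1.561745
x_2 = g(1.561745) = 1.554196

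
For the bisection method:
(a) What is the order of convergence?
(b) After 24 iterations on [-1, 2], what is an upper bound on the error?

(a) Bisection has linear (order 1) convergence; the error is halved each step.

(b) Error bound = (b-a)/2^n = (2 - (-1))/2^{24}
    = 3/2^{24}

(a) 1 (linear); (b) error ≤ 1.79e-07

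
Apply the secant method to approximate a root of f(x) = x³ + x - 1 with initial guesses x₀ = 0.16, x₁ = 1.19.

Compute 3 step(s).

f(x) = x³ + x - 1
x₀ = 0.16, x₁ = 1.19

Secant formula: x_{n+1} = x_n - f(x_n)(x_n - x_{n-1})/(f(x_n) - f(x_{n-1}))

Iteration 1:
  f(0.160000) = -0.835904
  f(1.190000) = 1.875159
  x_2 = 1.190000 - 1.875159×(1.190000 - 0.160000)/(1.875159 - (-0.835904))
       = 0.477581
Iteration 2:
  f(1.190000) = 1.875159
  f(0.477581) = -0.413491
  x_3 = 0.477581 - (-0.413491)×(0.477581 - 1.190000)/(-0.413491 - 1.875159)
       = 0.606294
Iteration 3:
  f(0.477581) = -0.413491
  f(0.606294) = -0.170838
  x_4 = 0.606294 - (-0.170838)×(0.606294 - 0.477581)/(-0.170838 - (-0.413491))
       = 0.696913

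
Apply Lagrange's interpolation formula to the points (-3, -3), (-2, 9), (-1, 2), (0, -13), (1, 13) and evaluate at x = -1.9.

Lagrange interpolation formula:
P(x) = Σ yᵢ × Lᵢ(x)
where Lᵢ(x) = Π_{j≠i} (x - xⱼ)/(xᵢ - xⱼ)

L_0(-1.9) = (-1.9 - (-2))/(-3 - (-2)) × (-1.9 - (-1))/(-3 - (-1)) × (-1.9 - 0)/(-3 - 0) × (-1.9 - 1)/(-3 - 1) = -0.020663
L_1(-1.9) = (-1.9 - (-3))/(-2 - (-3)) × (-1.9 - (-1))/(-2 - (-1)) × (-1.9 - 0)/(-2 - 0) × (-1.9 - 1)/(-2 - 1) = 0.909150
L_2(-1.9) = (-1.9 - (-3))/(-1 - (-3)) × (-1.9 - (-2))/(-1 - (-2)) × (-1.9 - 0)/(-1 - 0) × (-1.9 - 1)/(-1 - 1) = 0.151525
L_3(-1.9) = (-1.9 - (-3))/(0 - (-3)) × (-1.9 - (-2))/(0 - (-2)) × (-1.9 - (-1))/(0 - (-1)) × (-1.9 - 1)/(0 - 1) = -0.047850
L_4(-1.9) = (-1.9 - (-3))/(1 - (-3)) × (-1.9 - (-2))/(1 - (-2)) × (-1.9 - (-1))/(1 - (-1)) × (-1.9 - 0)/(1 - 0) = 0.007838

P(-1.9) = (-3)×L_0(-1.9) + 9×L_1(-1.9) + 2×L_2(-1.9) + (-13)×L_3(-1.9) + 13×L_4(-1.9)
P(-1.9) = 9.271325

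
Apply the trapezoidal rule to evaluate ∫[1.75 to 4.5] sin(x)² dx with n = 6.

f(x) = sin(x)²
a = 1.75, b = 4.5, n = 6
h = (b - a)/n = 0.458333

Trapezoidal rule: (h/2)[f(x₀) + 2f(x₁) + 2f(x₂) + ... + f(xₙ)]

x_0 = 1.7500, f(x_0) = 0.968228, coefficient = 1
x_1 = 2.2083, f(x_1) = 0.645715, coefficient = 2
x_2 = 2.6667, f(x_2) = 0.209098, coefficient = 2
x_3 = 3.1250, f(x_3) = 0.000275, coefficient = 2
x_4 = 3.5833, f(x_4) = 0.182768, coefficient = 2
x_5 = 4.0417, f(x_5) = 0.613673, coefficient = 2
x_6 = 4.5000, f(x_6) = 0.955565, coefficient = 1

I ≈ (0.458333/2) × 5.226854 = 1.197821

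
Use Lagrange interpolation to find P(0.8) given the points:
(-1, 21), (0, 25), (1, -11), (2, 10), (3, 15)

Lagrange interpolation formula:
P(x) = Σ yᵢ × Lᵢ(x)
where Lᵢ(x) = Π_{j≠i} (x - xⱼ)/(xᵢ - xⱼ)

L_0(0.8) = (0.8 - 0)/(-1 - 0) × (0.8 - 1)/(-1 - 1) × (0.8 - 2)/(-1 - 2) × (0.8 - 3)/(-1 - 3) = -0.017600
L_1(0.8) = (0.8 - (-1))/(0 - (-1)) × (0.8 - 1)/(0 - 1) × (0.8 - 2)/(0 - 2) × (0.8 - 3)/(0 - 3) = 0.158400
L_2(0.8) = (0.8 - (-1))/(1 - (-1)) × (0.8 - 0)/(1 - 0) × (0.8 - 2)/(1 - 2) × (0.8 - 3)/(1 - 3) = 0.950400
L_3(0.8) = (0.8 - (-1))/(2 - (-1)) × (0.8 - 0)/(2 - 0) × (0.8 - 1)/(2 - 1) × (0.8 - 3)/(2 - 3) = -0.105600
L_4(0.8) = (0.8 - (-1))/(3 - (-1)) × (0.8 - 0)/(3 - 0) × (0.8 - 1)/(3 - 1) × (0.8 - 2)/(3 - 2) = 0.014400

P(0.8) = 21×L_0(0.8) + 25×L_1(0.8) + (-11)×L_2(0.8) + 10×L_3(0.8) + 15×L_4(0.8)
P(0.8) = -7.704000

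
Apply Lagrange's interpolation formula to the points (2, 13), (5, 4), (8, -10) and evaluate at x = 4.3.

Lagrange interpolation formula:
P(x) = Σ yᵢ × Lᵢ(x)
where Lᵢ(x) = Π_{j≠i} (x - xⱼ)/(xᵢ - xⱼ)

L_0(4.3) = (4.3 - 5)/(2 - 5) × (4.3 - 8)/(2 - 8) = 0.143889
L_1(4.3) = (4.3 - 2)/(5 - 2) × (4.3 - 8)/(5 - 8) = 0.945556
L_2(4.3) = (4.3 - 2)/(8 - 2) × (4.3 - 5)/(8 - 5) = -0.089444

P(4.3) = 13×L_0(4.3) + 4×L_1(4.3) + (-10)×L_2(4.3)
P(4.3) = 6.547222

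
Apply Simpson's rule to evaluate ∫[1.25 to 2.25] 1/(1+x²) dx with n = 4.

f(x) = 1/(1+x²)
a = 1.25, b = 2.25, n = 4
h = (b - a)/n = 0.250000

Simpson's rule: (h/3)[f(x₀) + 4f(x₁) + 2f(x₂) + ... + f(xₙ)]

x_0 = 1.2500, f(x_0) = 0.390244, coefficient = 1
x_1 = 1.5000, f(x_1) = 0.307692, coefficient = 4
x_2 = 1.7500, f(x_2) = 0.246154, coefficient = 2
x_3 = 2.0000, f(x_3) = 0.200000, coefficient = 4
x_4 = 2.2500, f(x_4) = 0.164948, coefficient = 1

I ≈ (0.250000/3) × 3.078269 = 0.256522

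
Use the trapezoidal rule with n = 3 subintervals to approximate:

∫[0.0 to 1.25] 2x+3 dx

f(x) = 2x+3
a = 0.0, b = 1.25, n = 3
h = (b - a)/n = 0.416667

Trapezoidal rule: (h/2)[f(x₀) + 2f(x₁) + 2f(x₂) + ... + f(xₙ)]

x_0 = 0.0000, f(x_0) = 3.000000, coefficient = 1
x_1 = 0.4167, f(x_1) = 3.833333, coefficient = 2
x_2 = 0.8333, f(x_2) = 4.666667, coefficient = 2
x_3 = 1.2500, f(x_3) = 5.500000, coefficient = 1

I ≈ (0.416667/2) × 25.500000 = 5.312500
Exact value: 5.312500
Error: 0.000000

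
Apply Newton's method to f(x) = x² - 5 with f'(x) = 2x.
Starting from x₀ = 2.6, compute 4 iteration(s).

f(x) = x² - 5
f'(x) = 2x
x₀ = 2.6

Newton-Raphson formula: x_{n+1} = x_n - f(x_n)/f'(x_n)

Iteration 1:
  f(2.600000) = 1.760000
  f'(2.600000) = 5.200000
  x_1 = 2.600000 - 1.760000/5.200000 = 2.261538
Iteration 2:
  f(2.261538) = 0.114556
  f'(2.261538) = 4.523077
  x_2 = 2.261538 - 0.114556/4.523077 = 2.236211
Iteration 3:
  f(2.236211) = 0.000641
  f'(2.236211) = 4.472423
  x_3 = 2.236211 - 0.000641/4.472423 = 2.236068
Iteration 4:
  f(2.236068) = 0.000000
  f'(2.236068) = 4.472136
  x_4 = 2.236068 - 0.000000/4.472136 = 2.236068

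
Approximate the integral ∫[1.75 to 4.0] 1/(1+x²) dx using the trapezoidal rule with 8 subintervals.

f(x) = 1/(1+x²)
a = 1.75, b = 4.0, n = 8
h = (b - a)/n = 0.281250

Trapezoidal rule: (h/2)[f(x₀) + 2f(x₁) + 2f(x₂) + ... + f(xₙ)]

x_0 = 1.7500, f(x_0) = 0.246154, coefficient = 1
x_1 = 2.0312, f(x_1) = 0.195085, coefficient = 2
x_2 = 2.3125, f(x_2) = 0.157538, coefficient = 2
x_3 = 2.5938, f(x_3) = 0.129407, coefficient = 2
x_4 = 2.8750, f(x_4) = 0.107926, coefficient = 2
x_5 = 3.1562, f(x_5) = 0.091225, coefficient = 2
x_6 = 3.4375, f(x_6) = 0.078025, coefficient = 2
x_7 = 3.7188, f(x_7) = 0.067435, coefficient = 2
x_8 = 4.0000, f(x_8) = 0.058824, coefficient = 1

I ≈ (0.281250/2) × 1.958260 = 0.275380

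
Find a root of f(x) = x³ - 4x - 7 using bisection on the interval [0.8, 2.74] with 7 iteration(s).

f(x) = x³ - 4x - 7
Initial interval: [0.8, 2.74]

Iteration 1:
  c_1 = (0.800000 + 2.740000)/2 = 1.770000
  f(c_1) = f(1.770000) = -8.534767
  f(a) × f(c) ≥ 0, new interval: [1.770000, 2.740000]
Iteration 2:
  c_2 = (1.770000 + 2.740000)/2 = 2.255000
  f(c_2) = f(2.255000) = -4.553269
  f(a) × f(c) ≥ 0, new interval: [2.255000, 2.740000]
Iteration 3:
  c_3 = (2.255000 + 2.740000)/2 = 2.497500
  f(c_3) = f(2.497500) = -1.411828
  f(a) × f(c) ≥ 0, new interval: [2.497500, 2.740000]
Iteration 4:
  c_4 = (2.497500 + 2.740000)/2 = 2.618750
  f(c_4) = f(2.618750) = 0.483999
  f(a) × f(c) < 0, new interval: [2.497500, 2.618750]
Iteration 5:
  c_5 = (2.497500 + 2.618750)/2 = 2.558125
  f(c_5) = f(2.558125) = -0.492121
  f(a) × f(c) ≥ 0, new interval: [2.558125, 2.618750]
Iteration 6:
  c_6 = (2.558125 + 2.618750)/2 = 2.588438
  f(c_6) = f(2.588438) = -0.011196
  f(a) × f(c) ≥ 0, new interval: [2.588438, 2.618750]
Iteration 7:
  c_7 = (2.588438 + 2.618750)/2 = 2.603594
  f(c_7) = f(2.603594) = 0.234607
  f(a) × f(c) < 0, new interval: [2.588438, 2.603594]

After 7 iteration(s), the approximation is c_7 = 2.603594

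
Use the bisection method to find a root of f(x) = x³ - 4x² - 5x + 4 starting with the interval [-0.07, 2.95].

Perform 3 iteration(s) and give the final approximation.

f(x) = x³ - 4x² - 5x + 4
Initial interval: [-0.07, 2.95]

Iteration 1:
  c_1 = (-0.070000 + 2.950000)/2 = 1.440000
  f(c_1) = f(1.440000) = -8.508416
  f(a) × f(c) < 0, new interval: [-0.070000, 1.440000]
Iteration 2:
  c_2 = (-0.070000 + 1.440000)/2 = 0.685000
  f(c_2) = f(0.685000) = -0.980481
  f(a) × f(c) < 0, new interval: [-0.070000, 0.685000]
Iteration 3:
  c_3 = (-0.070000 + 0.685000)/2 = 0.307500
  f(c_3) = f(0.307500) = 2.113351
  f(a) × f(c) ≥ 0, new interval: [0.307500, 0.685000]

After 3 iteration(s), the approximation is c_3 = 0.307500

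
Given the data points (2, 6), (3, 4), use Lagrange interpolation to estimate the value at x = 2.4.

Lagrange interpolation formula:
P(x) = Σ yᵢ × Lᵢ(x)
where Lᵢ(x) = Π_{j≠i} (x - xⱼ)/(xᵢ - xⱼ)

L_0(2.4) = (2.4 - 3)/(2 - 3) = 0.600000
L_1(2.4) = (2.4 - 2)/(3 - 2) = 0.400000

P(2.4) = 6×L_0(2.4) + 4×L_1(2.4)
P(2.4) = 5.200000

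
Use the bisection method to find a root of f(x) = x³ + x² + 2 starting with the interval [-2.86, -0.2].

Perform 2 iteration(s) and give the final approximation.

f(x) = x³ + x² + 2
Initial interval: [-2.86, -0.2]

Iteration 1:
  c_1 = (-2.860000 + (-0.200000))/2 = -1.530000
  f(c_1) = f(-1.530000) = 0.759323
  f(a) × f(c) < 0, new interval: [-2.860000, -1.530000]
Iteration 2:
  c_2 = (-2.860000 + (-1.530000))/2 = -2.195000
  f(c_2) = f(-2.195000) = -3.757540
  f(a) × f(c) ≥ 0, new interval: [-2.195000, -1.530000]

After 2 iteration(s), the approximation is c_2 = -2.195000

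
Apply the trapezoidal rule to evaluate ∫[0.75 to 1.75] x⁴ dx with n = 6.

f(x) = x⁴
a = 0.75, b = 1.75, n = 6
h = (b - a)/n = 0.166667

Trapezoidal rule: (h/2)[f(x₀) + 2f(x₁) + 2f(x₂) + ... + f(xₙ)]

x_0 = 0.7500, f(x_0) = 0.316406, coefficient = 1
x_1 = 0.9167, f(x_1) = 0.706067, coefficient = 2
x_2 = 1.0833, f(x_2) = 1.377363, coefficient = 2
x_3 = 1.2500, f(x_3) = 2.441406, coefficient = 2
x_4 = 1.4167, f(x_4) = 4.027826, coefficient = 2
x_5 = 1.5833, f(x_5) = 6.284770, coefficient = 2
x_6 = 1.7500, f(x_6) = 9.378906, coefficient = 1

I ≈ (0.166667/2) × 39.370177 = 3.280848
Exact value: 3.235156
Error: 0.045692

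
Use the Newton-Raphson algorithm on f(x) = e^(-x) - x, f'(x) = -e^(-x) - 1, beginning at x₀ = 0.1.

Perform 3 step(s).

f(x) = e^(-x) - x
f'(x) = -e^(-x) - 1
x₀ = 0.1

Newton-Raphson formula: x_{n+1} = x_n - f(x_n)/f'(x_n)

Iteration 1:
  f(0.100000) = 0.804837
  f'(0.100000) = -1.904837
  x_1 = 0.100000 - 0.804837/(-1.904837) = 0.522523
Iteration 2:
  f(0.522523) = 0.070500
  f'(0.522523) = -1.593023
  x_2 = 0.522523 - 0.070500/(-1.593023) = 0.566778
Iteration 3:
  f(0.566778) = 0.000572
  f'(0.566778) = -1.567350
  x_3 = 0.566778 - 0.000572/(-1.567350) = 0.567143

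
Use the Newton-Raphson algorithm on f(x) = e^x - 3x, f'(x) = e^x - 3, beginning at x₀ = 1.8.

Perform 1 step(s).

f(x) = e^x - 3x
f'(x) = e^x - 3
x₀ = 1.8

Newton-Raphson formula: x_{n+1} = x_n - f(x_n)/f'(x_n)

Iteration 1:
  f(1.800000) = 0.649647
  f'(1.800000) = 3.049647
  x_1 = 1.800000 - 0.649647/3.049647 = 1.586976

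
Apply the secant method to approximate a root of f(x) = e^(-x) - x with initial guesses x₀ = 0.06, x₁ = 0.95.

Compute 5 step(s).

f(x) = e^(-x) - x
x₀ = 0.06, x₁ = 0.95

Secant formula: x_{n+1} = x_n - f(x_n)(x_n - x_{n-1})/(f(x_n) - f(x_{n-1}))

Iteration 1:
  f(0.060000) = 0.881765
  f(0.950000) = -0.563259
  x_2 = 0.950000 - (-0.563259)×(0.950000 - 0.060000)/(-0.563259 - 0.881765)
       = 0.603085
Iteration 2:
  f(0.950000) = -0.563259
  f(0.603085) = -0.055964
  x_3 = 0.603085 - (-0.055964)×(0.603085 - 0.950000)/(-0.055964 - (-0.563259))
       = 0.564814
Iteration 3:
  f(0.603085) = -0.055964
  f(0.564814) = 0.003652
  x_4 = 0.564814 - 0.003652×(0.564814 - 0.603085)/(0.003652 - (-0.055964))
       = 0.567158
Iteration 4:
  f(0.564814) = 0.003652
  f(0.567158) = -0.000024
  x_5 = 0.567158 - (-0.000024)×(0.567158 - 0.564814)/(-0.000024 - 0.003652)
       = 0.567143
Iteration 5:
  f(0.567158) = -0.000024
  f(0.567143) = 0.000000
  x_6 = 0.567143 - 0.000000×(0.567143 - 0.567158)/(0.000000 - (-0.000024))
       = 0.567143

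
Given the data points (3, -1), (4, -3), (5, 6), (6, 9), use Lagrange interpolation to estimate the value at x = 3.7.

Lagrange interpolation formula:
P(x) = Σ yᵢ × Lᵢ(x)
where Lᵢ(x) = Π_{j≠i} (x - xⱼ)/(xᵢ - xⱼ)

L_0(3.7) = (3.7 - 4)/(3 - 4) × (3.7 - 5)/(3 - 5) × (3.7 - 6)/(3 - 6) = 0.149500
L_1(3.7) = (3.7 - 3)/(4 - 3) × (3.7 - 5)/(4 - 5) × (3.7 - 6)/(4 - 6) = 1.046500
L_2(3.7) = (3.7 - 3)/(5 - 3) × (3.7 - 4)/(5 - 4) × (3.7 - 6)/(5 - 6) = -0.241500
L_3(3.7) = (3.7 - 3)/(6 - 3) × (3.7 - 4)/(6 - 4) × (3.7 - 5)/(6 - 5) = 0.045500

P(3.7) = (-1)×L_0(3.7) + (-3)×L_1(3.7) + 6×L_2(3.7) + 9×L_3(3.7)
P(3.7) = -4.328500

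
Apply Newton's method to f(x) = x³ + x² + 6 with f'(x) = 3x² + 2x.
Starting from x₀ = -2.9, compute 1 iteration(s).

f(x) = x³ + x² + 6
f'(x) = 3x² + 2x
x₀ = -2.9

Newton-Raphson formula: x_{n+1} = x_n - f(x_n)/f'(x_n)

Iteration 1:
  f(-2.900000) = -9.979000
  f'(-2.900000) = 19.430000
  x_1 = -2.900000 - (-9.979000)/19.430000 = -2.386413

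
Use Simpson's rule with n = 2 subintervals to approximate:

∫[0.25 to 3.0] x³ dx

f(x) = x³
a = 0.25, b = 3.0, n = 2
h = (b - a)/n = 1.375000

Simpson's rule: (h/3)[f(x₀) + 4f(x₁) + 2f(x₂) + ... + f(xₙ)]

x_0 = 0.2500, f(x_0) = 0.015625, coefficient = 1
x_1 = 1.6250, f(x_1) = 4.291016, coefficient = 4
x_2 = 3.0000, f(x_2) = 27.000000, coefficient = 1

I ≈ (1.375000/3) × 44.179688 = 20.249023
Exact value: 20.249023
Error: 0.000000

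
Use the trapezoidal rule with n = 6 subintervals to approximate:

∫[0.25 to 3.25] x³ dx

f(x) = x³
a = 0.25, b = 3.25, n = 6
h = (b - a)/n = 0.500000

Trapezoidal rule: (h/2)[f(x₀) + 2f(x₁) + 2f(x₂) + ... + f(xₙ)]

x_0 = 0.2500, f(x_0) = 0.015625, coefficient = 1
x_1 = 0.7500, f(x_1) = 0.421875, coefficient = 2
x_2 = 1.2500, f(x_2) = 1.953125, coefficient = 2
x_3 = 1.7500, f(x_3) = 5.359375, coefficient = 2
x_4 = 2.2500, f(x_4) = 11.390625, coefficient = 2
x_5 = 2.7500, f(x_5) = 20.796875, coefficient = 2
x_6 = 3.2500, f(x_6) = 34.328125, coefficient = 1

I ≈ (0.500000/2) × 114.187500 = 28.546875
Exact value: 27.890625
Error: 0.656250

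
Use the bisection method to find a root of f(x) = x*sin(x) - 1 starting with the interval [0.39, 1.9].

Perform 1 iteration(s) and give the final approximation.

f(x) = x*sin(x) - 1
Initial interval: [0.39, 1.9]

Iteration 1:
  c_1 = (0.390000 + 1.900000)/2 = 1.145000
  f(c_1) = f(1.145000) = 0.042763
  f(a) × f(c) < 0, new interval: [0.390000, 1.145000]

After 1 iteration(s), the approximation is c_1 = 1.145000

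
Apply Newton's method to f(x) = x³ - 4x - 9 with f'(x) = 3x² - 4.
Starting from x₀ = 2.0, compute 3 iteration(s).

f(x) = x³ - 4x - 9
f'(x) = 3x² - 4
x₀ = 2.0

Newton-Raphson formula: x_{n+1} = x_n - f(x_n)/f'(x_n)

Iteration 1:
  f(2.000000) = -9.000000
  f'(2.000000) = 8.000000
  x_1 = 2.000000 - (-9.000000)/8.000000 = 3.125000
Iteration 2:
  f(3.125000) = 9.017578
  f'(3.125000) = 25.296875
  x_2 = 3.125000 - 9.017578/25.296875 = 2.768530
Iteration 3:
  f(2.768530) = 1.145993
  f'(2.768530) = 18.994274
  x_3 = 2.768530 - 1.145993/18.994274 = 2.708196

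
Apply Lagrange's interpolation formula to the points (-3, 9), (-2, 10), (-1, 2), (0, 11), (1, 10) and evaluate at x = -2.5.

Lagrange interpolation formula:
P(x) = Σ yᵢ × Lᵢ(x)
where Lᵢ(x) = Π_{j≠i} (x - xⱼ)/(xᵢ - xⱼ)

L_0(-2.5) = (-2.5 - (-2))/(-3 - (-2)) × (-2.5 - (-1))/(-3 - (-1)) × (-2.5 - 0)/(-3 - 0) × (-2.5 - 1)/(-3 - 1) = 0.273438
L_1(-2.5) = (-2.5 - (-3))/(-2 - (-3)) × (-2.5 - (-1))/(-2 - (-1)) × (-2.5 - 0)/(-2 - 0) × (-2.5 - 1)/(-2 - 1) = 1.093750
L_2(-2.5) = (-2.5 - (-3))/(-1 - (-3)) × (-2.5 - (-2))/(-1 - (-2)) × (-2.5 - 0)/(-1 - 0) × (-2.5 - 1)/(-1 - 1) = -0.546875
L_3(-2.5) = (-2.5 - (-3))/(0 - (-3)) × (-2.5 - (-2))/(0 - (-2)) × (-2.5 - (-1))/(0 - (-1)) × (-2.5 - 1)/(0 - 1) = 0.218750
L_4(-2.5) = (-2.5 - (-3))/(1 - (-3)) × (-2.5 - (-2))/(1 - (-2)) × (-2.5 - (-1))/(1 - (-1)) × (-2.5 - 0)/(1 - 0) = -0.039062

P(-2.5) = 9×L_0(-2.5) + 10×L_1(-2.5) + 2×L_2(-2.5) + 11×L_3(-2.5) + 10×L_4(-2.5)
P(-2.5) = 14.320312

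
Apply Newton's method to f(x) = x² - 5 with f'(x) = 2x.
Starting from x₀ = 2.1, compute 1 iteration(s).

f(x) = x² - 5
f'(x) = 2x
x₀ = 2.1

Newton-Raphson formula: x_{n+1} = x_n - f(x_n)/f'(x_n)

Iteration 1:
  f(2.100000) = -0.590000
  f'(2.100000) = 4.200000
  x_1 = 2.100000 - (-0.590000)/4.200000 = 2.240476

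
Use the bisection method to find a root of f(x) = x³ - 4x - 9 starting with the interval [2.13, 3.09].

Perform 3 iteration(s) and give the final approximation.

f(x) = x³ - 4x - 9
Initial interval: [2.13, 3.09]

Iteration 1:
  c_1 = (2.130000 + 3.090000)/2 = 2.610000
  f(c_1) = f(2.610000) = -1.660419
  f(a) × f(c) ≥ 0, new interval: [2.610000, 3.090000]
Iteration 2:
  c_2 = (2.610000 + 3.090000)/2 = 2.850000
  f(c_2) = f(2.850000) = 2.749125
  f(a) × f(c) < 0, new interval: [2.610000, 2.850000]
Iteration 3:
  c_3 = (2.610000 + 2.850000)/2 = 2.730000
  f(c_3) = f(2.730000) = 0.426417
  f(a) × f(c) < 0, new interval: [2.610000, 2.730000]

After 3 iteration(s), the approximation is c_3 = 2.730000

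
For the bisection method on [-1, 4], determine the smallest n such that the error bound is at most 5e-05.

We need (b-a)/2^n ≤ 5e-05
(4 - (-1))/2^n ≤ 5e-05
5/2^n ≤ 5e-05
2^n ≥ 100000
n ≥ log₂(100000) = 16.61
n ≥ 17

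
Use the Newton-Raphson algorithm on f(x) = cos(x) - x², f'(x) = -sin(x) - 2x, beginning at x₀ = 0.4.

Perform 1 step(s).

f(x) = cos(x) - x²
f'(x) = -sin(x) - 2x
x₀ = 0.4

Newton-Raphson formula: x_{n+1} = x_n - f(x_n)/f'(x_n)

Iteration 1:
  f(0.400000) = 0.761061
  f'(0.400000) = -1.189418
  x_1 = 0.400000 - 0.761061/(-1.189418) = 1.039860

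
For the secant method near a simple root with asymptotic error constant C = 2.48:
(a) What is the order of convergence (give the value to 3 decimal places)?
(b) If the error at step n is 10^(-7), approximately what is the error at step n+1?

(a) Secant method has superlinear convergence with order φ = (1+√5)/2 ≈ 1.618.
    This means |e_{n+1}| ≈ C|e_n|^1.618.

(b) With |e_n| = 10^(-7) and C = 2.48:
    |e_{n+1}| ≈ 2.48 × (10^(-7))^1.618 = 2.48 × 10^(-11.33)

(a) ≈ 1.618 (golden ratio); (b) |e_{n+1}| ≈ 1.170e-11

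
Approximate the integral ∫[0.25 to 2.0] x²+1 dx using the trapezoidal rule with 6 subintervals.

f(x) = x²+1
a = 0.25, b = 2.0, n = 6
h = (b - a)/n = 0.291667

Trapezoidal rule: (h/2)[f(x₀) + 2f(x₁) + 2f(x₂) + ... + f(xₙ)]

x_0 = 0.2500, f(x_0) = 1.062500, coefficient = 1
x_1 = 0.5417, f(x_1) = 1.293403, coefficient = 2
x_2 = 0.8333, f(x_2) = 1.694444, coefficient = 2
x_3 = 1.1250, f(x_3) = 2.265625, coefficient = 2
x_4 = 1.4167, f(x_4) = 3.006944, coefficient = 2
x_5 = 1.7083, f(x_5) = 3.918403, coefficient = 2
x_6 = 2.0000, f(x_6) = 5.000000, coefficient = 1

I ≈ (0.291667/2) × 30.420139 = 4.436270
Exact value: 4.411458
Error: 0.024812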